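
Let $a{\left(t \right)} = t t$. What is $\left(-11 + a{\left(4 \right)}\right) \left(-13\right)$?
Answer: $-65$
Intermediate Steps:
$a{\left(t \right)} = t^{2}$
$\left(-11 + a{\left(4 \right)}\right) \left(-13\right) = \left(-11 + 4^{2}\right) \left(-13\right) = \left(-11 + 16\right) \left(-13\right) = 5 \left(-13\right) = -65$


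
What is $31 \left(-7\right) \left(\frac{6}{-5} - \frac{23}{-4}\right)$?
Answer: $- \frac{19747}{20} \approx -987.35$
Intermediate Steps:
$31 \left(-7\right) \left(\frac{6}{-5} - \frac{23}{-4}\right) = - 217 \left(6 \left(- \frac{1}{5}\right) - - \frac{23}{4}\right) = - 217 \left(- \frac{6}{5} + \frac{23}{4}\right) = \left(-217\right) \frac{91}{20} = - \frac{19747}{20}$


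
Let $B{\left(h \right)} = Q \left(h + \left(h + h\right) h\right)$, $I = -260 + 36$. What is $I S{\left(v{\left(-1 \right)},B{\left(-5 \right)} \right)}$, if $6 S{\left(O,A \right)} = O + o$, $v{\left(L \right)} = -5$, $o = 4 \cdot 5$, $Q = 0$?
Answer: $-560$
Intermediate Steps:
$o = 20$
$I = -224$
$B{\left(h \right)} = 0$ ($B{\left(h \right)} = 0 \left(h + \left(h + h\right) h\right) = 0 \left(h + 2 h h\right) = 0 \left(h + 2 h^{2}\right) = 0$)
$S{\left(O,A \right)} = \frac{10}{3} + \frac{O}{6}$ ($S{\left(O,A \right)} = \frac{O + 20}{6} = \frac{20 + O}{6} = \frac{10}{3} + \frac{O}{6}$)
$I S{\left(v{\left(-1 \right)},B{\left(-5 \right)} \right)} = - 224 \left(\frac{10}{3} + \frac{1}{6} \left(-5\right)\right) = - 224 \left(\frac{10}{3} - \frac{5}{6}\right) = \left(-224\right) \frac{5}{2} = -560$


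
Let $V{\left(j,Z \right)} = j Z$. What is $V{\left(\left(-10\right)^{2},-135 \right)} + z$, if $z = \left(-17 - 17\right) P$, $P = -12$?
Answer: $-13092$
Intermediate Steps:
$V{\left(j,Z \right)} = Z j$
$z = 408$ ($z = \left(-17 - 17\right) \left(-12\right) = \left(-34\right) \left(-12\right) = 408$)
$V{\left(\left(-10\right)^{2},-135 \right)} + z = - 135 \left(-10\right)^{2} + 408 = \left(-135\right) 100 + 408 = -13500 + 408 = -13092$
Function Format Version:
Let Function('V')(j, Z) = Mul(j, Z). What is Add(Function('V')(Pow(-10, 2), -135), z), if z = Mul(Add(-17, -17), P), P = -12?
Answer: -13092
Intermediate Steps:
Function('V')(j, Z) = Mul(Z, j)
z = 408 (z = Mul(Add(-17, -17), -12) = Mul(-34, -12) = 408)
Add(Function('V')(Pow(-10, 2), -135), z) = Add(Mul(-135, Pow(-10, 2)), 408) = Add(Mul(-135, 100), 408) = Add(-13500, 408) = -13092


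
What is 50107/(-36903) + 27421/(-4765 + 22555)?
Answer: 40171211/218834790 ≈ 0.18357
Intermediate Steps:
50107/(-36903) + 27421/(-4765 + 22555) = 50107*(-1/36903) + 27421/17790 = -50107/36903 + 27421*(1/17790) = -50107/36903 + 27421/17790 = 40171211/218834790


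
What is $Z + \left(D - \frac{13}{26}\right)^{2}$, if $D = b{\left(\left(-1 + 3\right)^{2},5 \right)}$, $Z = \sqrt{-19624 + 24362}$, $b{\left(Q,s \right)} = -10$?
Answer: $\frac{441}{4} + \sqrt{4738} \approx 179.08$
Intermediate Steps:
$Z = \sqrt{4738} \approx 68.833$
$D = -10$
$Z + \left(D - \frac{13}{26}\right)^{2} = \sqrt{4738} + \left(-10 - \frac{13}{26}\right)^{2} = \sqrt{4738} + \left(-10 - \frac{1}{2}\right)^{2} = \sqrt{4738} + \left(- \frac{21}{2}\right)^{2} = \sqrt{4738} + \frac{441}{4} = \frac{441}{4} + \sqrt{4738}$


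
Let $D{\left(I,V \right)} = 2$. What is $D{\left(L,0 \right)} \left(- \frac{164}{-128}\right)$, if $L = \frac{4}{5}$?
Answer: $\frac{41}{16} \approx 2.5625$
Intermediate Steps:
$L = \frac{4}{5}$ ($L = 4 \cdot \frac{1}{5} = \frac{4}{5} \approx 0.8$)
$D{\left(L,0 \right)} \left(- \frac{164}{-128}\right) = 2 \left(- \frac{164}{-128}\right) = 2 \left(\left(-164\right) \left(- \frac{1}{128}\right)\right) = 2 \cdot \frac{41}{32} = \frac{41}{16}$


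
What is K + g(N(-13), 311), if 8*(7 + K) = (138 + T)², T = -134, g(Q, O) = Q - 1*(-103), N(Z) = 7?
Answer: 105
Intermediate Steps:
g(Q, O) = 103 + Q (g(Q, O) = Q + 103 = 103 + Q)
K = -5 (K = -7 + (138 - 134)²/8 = -7 + (⅛)*4² = -7 + (⅛)*16 = -7 + 2 = -5)
K + g(N(-13), 311) = -5 + (103 + 7) = -5 + 110 = 105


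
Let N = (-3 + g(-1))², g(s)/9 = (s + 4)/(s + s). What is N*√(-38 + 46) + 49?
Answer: 49 + 1089*√2/2 ≈ 819.04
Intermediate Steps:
g(s) = 9*(4 + s)/(2*s) (g(s) = 9*((s + 4)/(s + s)) = 9*((4 + s)/((2*s))) = 9*((4 + s)*(1/(2*s))) = 9*((4 + s)/(2*s)) = 9*(4 + s)/(2*s))
N = 1089/4 (N = (-3 + (9/2 + 18/(-1)))² = (-3 + (9/2 + 18*(-1)))² = (-3 + (9/2 - 18))² = (-3 - 27/2)² = (-33/2)² = 1089/4 ≈ 272.25)
N*√(-38 + 46) + 49 = 1089*√(-38 + 46)/4 + 49 = 1089*√8/4 + 49 = 1089*(2*√2)/4 + 49 = 1089*√2/2 + 49 = 49 + 1089*√2/2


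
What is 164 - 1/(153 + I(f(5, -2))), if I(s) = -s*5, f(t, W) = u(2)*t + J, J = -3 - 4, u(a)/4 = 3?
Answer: 18369/112 ≈ 164.01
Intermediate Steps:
u(a) = 12 (u(a) = 4*3 = 12)
J = -7
f(t, W) = -7 + 12*t (f(t, W) = 12*t - 7 = -7 + 12*t)
I(s) = -5*s
164 - 1/(153 + I(f(5, -2))) = 164 - 1/(153 - 5*(-7 + 12*5)) = 164 - 1/(153 - 5*(-7 + 60)) = 164 - 1/(153 - 5*53) = 164 - 1/(153 - 265) = 164 - 1/(-112) = 164 - 1*(-1/112) = 164 + 1/112 = 18369/112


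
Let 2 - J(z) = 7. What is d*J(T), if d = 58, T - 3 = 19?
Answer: -290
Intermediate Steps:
T = 22 (T = 3 + 19 = 22)
J(z) = -5 (J(z) = 2 - 1*7 = 2 - 7 = -5)
d*J(T) = 58*(-5) = -290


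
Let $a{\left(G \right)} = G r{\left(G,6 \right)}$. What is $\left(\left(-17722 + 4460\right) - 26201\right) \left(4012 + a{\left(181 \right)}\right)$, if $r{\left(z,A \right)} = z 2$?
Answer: $-2744020242$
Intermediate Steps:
$r{\left(z,A \right)} = 2 z$
$a{\left(G \right)} = 2 G^{2}$ ($a{\left(G \right)} = G 2 G = 2 G^{2}$)
$\left(\left(-17722 + 4460\right) - 26201\right) \left(4012 + a{\left(181 \right)}\right) = \left(\left(-17722 + 4460\right) - 26201\right) \left(4012 + 2 \cdot 181^{2}\right) = \left(-13262 - 26201\right) \left(4012 + 2 \cdot 32761\right) = - 39463 \left(4012 + 65522\right) = \left(-39463\right) 69534 = -2744020242$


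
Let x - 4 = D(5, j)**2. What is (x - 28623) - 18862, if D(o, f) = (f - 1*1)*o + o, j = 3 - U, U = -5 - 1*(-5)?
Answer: -47256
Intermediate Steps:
U = 0 (U = -5 + 5 = 0)
j = 3 (j = 3 - 1*0 = 3 + 0 = 3)
D(o, f) = o + o*(-1 + f) (D(o, f) = (f - 1)*o + o = (-1 + f)*o + o = o*(-1 + f) + o = o + o*(-1 + f))
x = 229 (x = 4 + (3*5)**2 = 4 + 15**2 = 4 + 225 = 229)
(x - 28623) - 18862 = (229 - 28623) - 18862 = -28394 - 18862 = -47256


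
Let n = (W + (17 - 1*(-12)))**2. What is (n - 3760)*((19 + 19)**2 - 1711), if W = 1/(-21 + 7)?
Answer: 152973645/196 ≈ 7.8048e+5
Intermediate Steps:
W = -1/14 (W = 1/(-14) = -1/14 ≈ -0.071429)
n = 164025/196 (n = (-1/14 + (17 - 1*(-12)))**2 = (-1/14 + (17 + 12))**2 = (-1/14 + 29)**2 = (405/14)**2 = 164025/196 ≈ 836.86)
(n - 3760)*((19 + 19)**2 - 1711) = (164025/196 - 3760)*((19 + 19)**2 - 1711) = -572935*(38**2 - 1711)/196 = -572935*(1444 - 1711)/196 = -572935/196*(-267) = 152973645/196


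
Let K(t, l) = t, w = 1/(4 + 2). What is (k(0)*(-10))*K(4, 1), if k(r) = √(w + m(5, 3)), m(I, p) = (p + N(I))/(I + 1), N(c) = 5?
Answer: -20*√6 ≈ -48.990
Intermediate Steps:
w = ⅙ (w = 1/6 = ⅙ ≈ 0.16667)
m(I, p) = (5 + p)/(1 + I) (m(I, p) = (p + 5)/(I + 1) = (5 + p)/(1 + I))
k(r) = √6/2 (k(r) = √(⅙ + (5 + 3)/(1 + 5)) = √(⅙ + 8/6) = √(⅙ + (⅙)*8) = √(⅙ + 4/3) = √(3/2) = √6/2)
(k(0)*(-10))*K(4, 1) = ((√6/2)*(-10))*4 = -5*√6*4 = -20*√6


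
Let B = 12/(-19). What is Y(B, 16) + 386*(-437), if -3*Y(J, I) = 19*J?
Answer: -168678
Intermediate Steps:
B = -12/19 (B = 12*(-1/19) = -12/19 ≈ -0.63158)
Y(J, I) = -19*J/3
Y(B, 16) + 386*(-437) = -19/3*(-12/19) + 386*(-437) = 4 - 168682 = -168678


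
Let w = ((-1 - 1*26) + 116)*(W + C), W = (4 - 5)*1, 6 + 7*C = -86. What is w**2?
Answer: 77633721/49 ≈ 1.5844e+6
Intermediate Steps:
C = -92/7 (C = -6/7 + (1/7)*(-86) = -6/7 - 86/7 = -92/7 ≈ -13.143)
W = -1 (W = -1*1 = -1)
w = -8811/7 (w = ((-1 - 1*26) + 116)*(-1 - 92/7) = ((-1 - 26) + 116)*(-99/7) = (-27 + 116)*(-99/7) = 89*(-99/7) = -8811/7 ≈ -1258.7)
w**2 = (-8811/7)**2 = 77633721/49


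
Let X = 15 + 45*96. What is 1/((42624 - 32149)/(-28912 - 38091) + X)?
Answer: 67003/290447530 ≈ 0.00023069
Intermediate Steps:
X = 4335 (X = 15 + 4320 = 4335)
1/((42624 - 32149)/(-28912 - 38091) + X) = 1/((42624 - 32149)/(-28912 - 38091) + 4335) = 1/(10475/(-67003) + 4335) = 1/(10475*(-1/67003) + 4335) = 1/(-10475/67003 + 4335) = 1/(290447530/67003) = 67003/290447530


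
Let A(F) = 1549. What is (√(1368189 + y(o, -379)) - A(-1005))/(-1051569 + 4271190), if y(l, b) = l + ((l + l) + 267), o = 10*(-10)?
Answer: -1549/3219621 + 2*√342039/3219621 ≈ -0.00011781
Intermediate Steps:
o = -100
y(l, b) = 267 + 3*l (y(l, b) = l + (2*l + 267) = l + (267 + 2*l) = 267 + 3*l)
(√(1368189 + y(o, -379)) - A(-1005))/(-1051569 + 4271190) = (√(1368189 + (267 + 3*(-100))) - 1*1549)/(-1051569 + 4271190) = (√(1368189 + (267 - 300)) - 1549)/3219621 = (√(1368189 - 33) - 1549)*(1/3219621) = (√1368156 - 1549)*(1/3219621) = (2*√342039 - 1549)*(1/3219621) = (-1549 + 2*√342039)*(1/3219621) = -1549/3219621 + 2*√342039/3219621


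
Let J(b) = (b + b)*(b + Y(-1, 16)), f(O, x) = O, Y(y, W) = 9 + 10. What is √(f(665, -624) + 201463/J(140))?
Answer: √331754837190/22260 ≈ 25.875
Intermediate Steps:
Y(y, W) = 19
J(b) = 2*b*(19 + b) (J(b) = (b + b)*(b + 19) = (2*b)*(19 + b) = 2*b*(19 + b))
√(f(665, -624) + 201463/J(140)) = √(665 + 201463/((2*140*(19 + 140)))) = √(665 + 201463/((2*140*159))) = √(665 + 201463/44520) = √(29807263/44520) = √331754837190/22260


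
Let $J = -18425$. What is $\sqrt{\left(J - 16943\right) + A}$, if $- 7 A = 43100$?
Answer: $\frac{2 i \sqrt{508683}}{7} \approx 203.78 i$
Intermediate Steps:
$A = - \frac{43100}{7}$ ($A = \left(- \frac{1}{7}\right) 43100 = - \frac{43100}{7} \approx -6157.1$)
$\sqrt{\left(J - 16943\right) + A} = \sqrt{\left(-18425 - 16943\right) - \frac{43100}{7}} = \sqrt{-35368 - \frac{43100}{7}} = \sqrt{- \frac{290676}{7}} = \frac{2 i \sqrt{508683}}{7}$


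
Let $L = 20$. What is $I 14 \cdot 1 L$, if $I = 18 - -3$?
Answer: $5880$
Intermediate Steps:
$I = 21$ ($I = 18 + 3 = 21$)
$I 14 \cdot 1 L = 21 \cdot 14 \cdot 1 \cdot 20 = 21 \cdot 14 \cdot 20 = 294 \cdot 20 = 5880$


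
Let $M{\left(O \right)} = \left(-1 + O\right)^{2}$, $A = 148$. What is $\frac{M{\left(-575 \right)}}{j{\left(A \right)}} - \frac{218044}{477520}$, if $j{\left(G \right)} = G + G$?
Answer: $\frac{4948910453}{4417060} \approx 1120.4$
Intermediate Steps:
$j{\left(G \right)} = 2 G$
$\frac{M{\left(-575 \right)}}{j{\left(A \right)}} - \frac{218044}{477520} = \frac{\left(-1 - 575\right)^{2}}{2 \cdot 148} - \frac{218044}{477520} = \frac{\left(-576\right)^{2}}{296} - \frac{54511}{119380} = 331776 \cdot \frac{1}{296} - \frac{54511}{119380} = \frac{41472}{37} - \frac{54511}{119380} = \frac{4948910453}{4417060}$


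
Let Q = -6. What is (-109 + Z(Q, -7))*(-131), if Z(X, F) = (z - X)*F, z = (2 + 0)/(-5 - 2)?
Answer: 19519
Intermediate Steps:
z = -2/7 (z = 2/(-7) = 2*(-1/7) = -2/7 ≈ -0.28571)
Z(X, F) = F*(-2/7 - X) (Z(X, F) = (-2/7 - X)*F = F*(-2/7 - X))
(-109 + Z(Q, -7))*(-131) = (-109 - 1/7*(-7)*(2 + 7*(-6)))*(-131) = (-109 - 1/7*(-7)*(2 - 42))*(-131) = (-109 - 1/7*(-7)*(-40))*(-131) = (-109 - 40)*(-131) = -149*(-131) = 19519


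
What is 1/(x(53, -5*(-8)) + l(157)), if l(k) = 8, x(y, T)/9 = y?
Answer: 1/485 ≈ 0.0020619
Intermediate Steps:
x(y, T) = 9*y
1/(x(53, -5*(-8)) + l(157)) = 1/(9*53 + 8) = 1/(477 + 8) = 1/485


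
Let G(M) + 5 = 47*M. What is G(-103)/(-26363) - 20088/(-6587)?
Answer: 561500546/173653081 ≈ 3.2335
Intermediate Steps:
G(M) = -5 + 47*M
G(-103)/(-26363) - 20088/(-6587) = (-5 + 47*(-103))/(-26363) - 20088/(-6587) = (-5 - 4841)*(-1/26363) - 20088*(-1/6587) = -4846*(-1/26363) + 20088/6587 = 4846/26363 + 20088/6587 = 561500546/173653081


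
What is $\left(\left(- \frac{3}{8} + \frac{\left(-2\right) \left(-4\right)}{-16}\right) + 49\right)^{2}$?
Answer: $\frac{148225}{64} \approx 2316.0$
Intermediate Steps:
$\left(\left(- \frac{3}{8} + \frac{\left(-2\right) \left(-4\right)}{-16}\right) + 49\right)^{2} = \left(\left(\left(-3\right) \frac{1}{8} + 8 \left(- \frac{1}{16}\right)\right) + 49\right)^{2} = \left(\left(- \frac{3}{8} - \frac{1}{2}\right) + 49\right)^{2} = \left(- \frac{7}{8} + 49\right)^{2} = \left(\frac{385}{8}\right)^{2} = \frac{148225}{64}$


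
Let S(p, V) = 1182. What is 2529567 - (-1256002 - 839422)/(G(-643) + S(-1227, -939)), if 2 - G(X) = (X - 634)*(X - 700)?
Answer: 4335238127485/1713827 ≈ 2.5296e+6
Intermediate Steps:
G(X) = 2 - (-700 + X)*(-634 + X) (G(X) = 2 - (X - 634)*(X - 700) = 2 - (-634 + X)*(-700 + X) = 2 - (-700 + X)*(-634 + X))
2529567 - (-1256002 - 839422)/(G(-643) + S(-1227, -939)) = 2529567 - (-1256002 - 839422)/((-443798 - 1*(-643)² + 1334*(-643)) + 1182) = 2529567 - (-2095424)/((-443798 - 1*413449 - 857762) + 1182) = 2529567 - (-2095424)/((-443798 - 413449 - 857762) + 1182) = 2529567 - (-2095424)/(-1715009 + 1182) = 2529567 - (-2095424)/(-1713827) = 2529567 - (-2095424)*(-1)/1713827 = 2529567 - 1*2095424/1713827 = 2529567 - 2095424/1713827 = 4335238127485/1713827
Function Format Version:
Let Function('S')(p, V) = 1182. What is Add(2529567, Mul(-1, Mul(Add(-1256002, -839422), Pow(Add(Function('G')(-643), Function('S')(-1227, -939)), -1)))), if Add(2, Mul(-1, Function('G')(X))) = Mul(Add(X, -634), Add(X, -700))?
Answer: Rational(4335238127485, 1713827) ≈ 2.5296e+6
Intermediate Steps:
Function('G')(X) = Add(2, Mul(-1, Add(-700, X), Add(-634, X))) (Function('G')(X) = Add(2, Mul(-1, Mul(Add(X, -634), Add(X, -700)))) = Add(2, Mul(-1, Mul(Add(-634, X), Add(-700, X)))) = Add(2, Mul(-1, Mul(Add(-700, X), Add(-634, X)))) = Add(2, Mul(-1, Add(-700, X), Add(-634, X))))
Add(2529567, Mul(-1, Mul(Add(-1256002, -839422), Pow(Add(Function('G')(-643), Function('S')(-1227, -939)), -1)))) = Add(2529567, Mul(-1, Mul(Add(-1256002, -839422), Pow(Add(Add(-443798, Mul(-1, Pow(-643, 2)), Mul(1334, -643)), 1182), -1)))) = Add(2529567, Mul(-1, Mul(-2095424, Pow(Add(Add(-443798, Mul(-1, 413449), -857762), 1182), -1)))) = Add(2529567, Mul(-1, Mul(-2095424, Pow(Add(Add(-443798, -413449, -857762), 1182), -1)))) = Add(2529567, Mul(-1, Mul(-2095424, Pow(Add(-1715009, 1182), -1)))) = Add(2529567, Mul(-1, Mul(-2095424, Pow(-1713827, -1)))) = Add(2529567, Mul(-1, Mul(-2095424, Rational(-1, 1713827)))) = Add(2529567, Mul(-1, Rational(2095424, 1713827))) = Add(2529567, Rational(-2095424, 1713827)) = Rational(4335238127485, 1713827)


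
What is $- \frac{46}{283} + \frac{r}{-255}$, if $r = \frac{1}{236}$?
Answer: $- \frac{2768563}{17030940} \approx -0.16256$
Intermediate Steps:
$r = \frac{1}{236} \approx 0.0042373$
$- \frac{46}{283} + \frac{r}{-255} = - \frac{46}{283} + \frac{1}{236 \left(-255\right)} = \left(-46\right) \frac{1}{283} + \frac{1}{236} \left(- \frac{1}{255}\right) = - \frac{46}{283} - \frac{1}{60180} = - \frac{2768563}{17030940}$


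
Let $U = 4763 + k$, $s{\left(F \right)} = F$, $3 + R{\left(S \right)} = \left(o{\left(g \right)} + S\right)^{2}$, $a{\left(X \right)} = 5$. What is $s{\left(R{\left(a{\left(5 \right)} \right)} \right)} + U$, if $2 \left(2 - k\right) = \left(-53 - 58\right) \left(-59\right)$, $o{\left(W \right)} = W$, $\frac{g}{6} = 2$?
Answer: $\frac{3553}{2} \approx 1776.5$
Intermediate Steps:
$g = 12$ ($g = 6 \cdot 2 = 12$)
$R{\left(S \right)} = -3 + \left(12 + S\right)^{2}$
$k = - \frac{6545}{2}$ ($k = 2 - \frac{\left(-53 - 58\right) \left(-59\right)}{2} = 2 - \frac{\left(-111\right) \left(-59\right)}{2} = 2 - \frac{6549}{2} = - \frac{6545}{2} \approx -3272.5$)
$U = \frac{2981}{2}$ ($U = 4763 - \frac{6545}{2} = \frac{2981}{2} \approx 1490.5$)
$s{\left(R{\left(a{\left(5 \right)} \right)} \right)} + U = \left(-3 + \left(12 + 5\right)^{2}\right) + \frac{2981}{2} = \left(-3 + 17^{2}\right) + \frac{2981}{2} = \left(-3 + 289\right) + \frac{2981}{2} = 286 + \frac{2981}{2} = \frac{3553}{2}$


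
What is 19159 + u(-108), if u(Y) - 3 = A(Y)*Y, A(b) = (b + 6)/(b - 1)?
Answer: 2077642/109 ≈ 19061.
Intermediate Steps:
A(b) = (6 + b)/(-1 + b)
u(Y) = 3 + Y*(6 + Y)/(-1 + Y) (u(Y) = 3 + ((6 + Y)/(-1 + Y))*Y = 3 + Y*(6 + Y)/(-1 + Y))
19159 + u(-108) = 19159 + (-3 + (-108)² + 9*(-108))/(-1 - 108) = 19159 + (-3 + 11664 - 972)/(-109) = 19159 - 1/109*10689 = 19159 - 10689/109 = 2077642/109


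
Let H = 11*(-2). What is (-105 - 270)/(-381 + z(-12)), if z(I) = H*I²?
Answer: 125/1183 ≈ 0.10566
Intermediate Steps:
H = -22
z(I) = -22*I²
(-105 - 270)/(-381 + z(-12)) = (-105 - 270)/(-381 - 22*(-12)²) = -375/(-381 - 22*144) = -375/(-381 - 3168) = -375/(-3549) = -375*(-1/3549) = 125/1183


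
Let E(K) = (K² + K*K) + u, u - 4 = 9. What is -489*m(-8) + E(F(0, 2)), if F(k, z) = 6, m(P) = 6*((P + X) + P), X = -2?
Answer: 52897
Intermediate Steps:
u = 13 (u = 4 + 9 = 13)
m(P) = -12 + 12*P (m(P) = 6*((P - 2) + P) = 6*((-2 + P) + P) = 6*(-2 + 2*P) = -12 + 12*P)
E(K) = 13 + 2*K² (E(K) = (K² + K*K) + 13 = (K² + K²) + 13 = 2*K² + 13 = 13 + 2*K²)
-489*m(-8) + E(F(0, 2)) = -489*(-12 + 12*(-8)) + (13 + 2*6²) = -489*(-12 - 96) + (13 + 2*36) = -489*(-108) + (13 + 72) = 52812 + 85 = 52897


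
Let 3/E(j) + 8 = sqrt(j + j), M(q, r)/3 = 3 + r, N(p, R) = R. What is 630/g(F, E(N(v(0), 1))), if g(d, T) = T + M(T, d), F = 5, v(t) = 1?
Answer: 102480/3841 + 210*sqrt(2)/3841 ≈ 26.758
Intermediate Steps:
M(q, r) = 9 + 3*r (M(q, r) = 3*(3 + r) = 9 + 3*r)
E(j) = 3/(-8 + sqrt(2)*sqrt(j)) (E(j) = 3/(-8 + sqrt(j + j)) = 3/(-8 + sqrt(2*j)) = 3/(-8 + sqrt(2)*sqrt(j)))
g(d, T) = 9 + T + 3*d (g(d, T) = T + (9 + 3*d) = 9 + T + 3*d)
630/g(F, E(N(v(0), 1))) = 630/(9 + 3/(-8 + sqrt(2)*sqrt(1)) + 3*5) = 630/(9 + 3/(-8 + sqrt(2)*1) + 15) = 630/(9 + 3/(-8 + sqrt(2)) + 15) = 630/(24 + 3/(-8 + sqrt(2)))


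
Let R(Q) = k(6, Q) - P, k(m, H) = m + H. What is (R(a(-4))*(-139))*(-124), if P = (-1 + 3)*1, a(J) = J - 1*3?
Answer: -51708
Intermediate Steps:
k(m, H) = H + m
a(J) = -3 + J (a(J) = J - 3 = -3 + J)
P = 2 (P = 2*1 = 2)
R(Q) = 4 + Q (R(Q) = (Q + 6) - 1*2 = (6 + Q) - 2 = 4 + Q)
(R(a(-4))*(-139))*(-124) = ((4 + (-3 - 4))*(-139))*(-124) = ((4 - 7)*(-139))*(-124) = -3*(-139)*(-124) = 417*(-124) = -51708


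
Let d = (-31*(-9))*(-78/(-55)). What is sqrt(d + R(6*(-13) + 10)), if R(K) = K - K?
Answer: 3*sqrt(132990)/55 ≈ 19.892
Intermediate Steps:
d = 21762/55 (d = 279*(-78*(-1/55)) = 279*(78/55) = 21762/55 ≈ 395.67)
R(K) = 0
sqrt(d + R(6*(-13) + 10)) = sqrt(21762/55 + 0) = sqrt(21762/55) = 3*sqrt(132990)/55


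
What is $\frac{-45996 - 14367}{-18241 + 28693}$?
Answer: $- \frac{20121}{3484} \approx -5.7753$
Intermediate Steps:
$\frac{-45996 - 14367}{-18241 + 28693} = - \frac{60363}{10452} = \left(-60363\right) \frac{1}{10452} = - \frac{20121}{3484}$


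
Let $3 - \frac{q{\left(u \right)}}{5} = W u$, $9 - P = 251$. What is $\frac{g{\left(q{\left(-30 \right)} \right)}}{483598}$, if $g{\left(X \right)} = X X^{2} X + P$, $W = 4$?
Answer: $\frac{143054150383}{483598} \approx 2.9581 \cdot 10^{5}$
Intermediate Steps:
$P = -242$ ($P = 9 - 251 = -242$)
$q{\left(u \right)} = 15 - 20 u$ ($q{\left(u \right)} = 15 - 5 \cdot 4 u = 15 - 20 u$)
$g{\left(X \right)} = -242 + X^{4}$ ($g{\left(X \right)} = X X^{2} X - 242 = X^{3} X - 242 = X^{4} - 242 = -242 + X^{4}$)
$\frac{g{\left(q{\left(-30 \right)} \right)}}{483598} = \frac{-242 + \left(15 - -600\right)^{4}}{483598} = \left(-242 + \left(15 + 600\right)^{4}\right) \frac{1}{483598} = \left(-242 + 615^{4}\right) \frac{1}{483598} = \left(-242 + 143054150625\right) \frac{1}{483598} = 143054150383 \cdot \frac{1}{483598} = \frac{143054150383}{483598}$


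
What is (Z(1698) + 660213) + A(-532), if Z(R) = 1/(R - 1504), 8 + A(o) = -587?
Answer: 127965893/194 ≈ 6.5962e+5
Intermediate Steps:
A(o) = -595 (A(o) = -8 - 587 = -595)
Z(R) = 1/(-1504 + R)
(Z(1698) + 660213) + A(-532) = (1/(-1504 + 1698) + 660213) - 595 = (1/194 + 660213) - 595 = 128081323/194 - 595 = 127965893/194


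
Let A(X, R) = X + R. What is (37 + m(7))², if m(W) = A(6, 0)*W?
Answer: 6241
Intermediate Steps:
A(X, R) = R + X
m(W) = 6*W (m(W) = (0 + 6)*W = 6*W)
(37 + m(7))² = (37 + 6*7)² = (37 + 42)² = 79² = 6241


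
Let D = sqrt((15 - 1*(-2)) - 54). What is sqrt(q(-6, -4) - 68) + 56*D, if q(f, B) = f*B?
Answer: 2*I*(sqrt(11) + 28*sqrt(37)) ≈ 347.27*I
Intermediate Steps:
q(f, B) = B*f
D = I*sqrt(37) (D = sqrt((15 + 2) - 54) = sqrt(17 - 54) = sqrt(-37) = I*sqrt(37) ≈ 6.0828*I)
sqrt(q(-6, -4) - 68) + 56*D = sqrt(-4*(-6) - 68) + 56*(I*sqrt(37)) = sqrt(24 - 68) + 56*I*sqrt(37) = sqrt(-44) + 56*I*sqrt(37) = 2*I*sqrt(11) + 56*I*sqrt(37)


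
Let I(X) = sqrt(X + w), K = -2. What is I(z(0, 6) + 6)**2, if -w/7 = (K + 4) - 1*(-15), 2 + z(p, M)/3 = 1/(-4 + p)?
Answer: -479/4 ≈ -119.75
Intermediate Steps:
z(p, M) = -6 + 3/(-4 + p)
w = -119 (w = -7*((-2 + 4) - 1*(-15)) = -7*(2 + 15) = -7*17 = -119)
I(X) = sqrt(-119 + X) (I(X) = sqrt(X - 119) = sqrt(-119 + X))
I(z(0, 6) + 6)**2 = (sqrt(-119 + (3*(9 - 2*0)/(-4 + 0) + 6)))**2 = (sqrt(-119 + (3*(9 + 0)/(-4) + 6)))**2 = (sqrt(-119 + (3*(-1/4)*9 + 6)))**2 = (sqrt(-119 + (-27/4 + 6)))**2 = (sqrt(-119 - 3/4))**2 = (sqrt(-479/4))**2 = (I*sqrt(479)/2)**2 = -479/4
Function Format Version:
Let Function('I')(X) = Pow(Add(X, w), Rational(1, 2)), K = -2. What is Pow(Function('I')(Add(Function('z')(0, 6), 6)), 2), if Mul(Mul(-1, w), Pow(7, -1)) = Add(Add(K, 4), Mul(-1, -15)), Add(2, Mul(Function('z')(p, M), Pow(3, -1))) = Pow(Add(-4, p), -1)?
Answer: Rational(-479, 4) ≈ -119.75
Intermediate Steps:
Function('z')(p, M) = Add(-6, Mul(3, Pow(Add(-4, p), -1)))
w = -119 (w = Mul(-7, Add(Add(-2, 4), Mul(-1, -15))) = Mul(-7, Add(2, 15)) = Mul(-7, 17) = -119)
Function('I')(X) = Pow(Add(-119, X), Rational(1, 2)) (Function('I')(X) = Pow(Add(X, -119), Rational(1, 2)) = Pow(Add(-119, X), Rational(1, 2)))
Pow(Function('I')(Add(Function('z')(0, 6), 6)), 2) = Pow(Pow(Add(-119, Add(Mul(3, Pow(Add(-4, 0), -1), Add(9, Mul(-2, 0))), 6)), Rational(1, 2)), 2) = Pow(Pow(Add(-119, Add(Mul(3, Pow(-4, -1), Add(9, 0)), 6)), Rational(1, 2)), 2) = Pow(Pow(Add(-119, Add(Mul(3, Rational(-1, 4), 9), 6)), Rational(1, 2)), 2) = Pow(Pow(Add(-119, Add(Rational(-27, 4), 6)), Rational(1, 2)), 2) = Pow(Pow(Add(-119, Rational(-3, 4)), Rational(1, 2)), 2) = Pow(Pow(Rational(-479, 4), Rational(1, 2)), 2) = Pow(Mul(Rational(1, 2), I, Pow(479, Rational(1, 2))), 2) = Rational(-479, 4)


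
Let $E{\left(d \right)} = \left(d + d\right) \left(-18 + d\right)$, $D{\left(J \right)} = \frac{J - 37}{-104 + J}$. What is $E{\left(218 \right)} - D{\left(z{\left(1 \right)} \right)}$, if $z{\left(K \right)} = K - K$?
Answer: $\frac{9068763}{104} \approx 87200.0$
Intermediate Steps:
$z{\left(K \right)} = 0$
$D{\left(J \right)} = \frac{-37 + J}{-104 + J}$
$E{\left(d \right)} = 2 d \left(-18 + d\right)$
$E{\left(218 \right)} - D{\left(z{\left(1 \right)} \right)} = 2 \cdot 218 \left(-18 + 218\right) - \frac{-37 + 0}{-104 + 0} = 2 \cdot 218 \cdot 200 - \frac{1}{-104} \left(-37\right) = 87200 - \left(- \frac{1}{104}\right) \left(-37\right) = 87200 - \frac{37}{104} = \frac{9068763}{104}$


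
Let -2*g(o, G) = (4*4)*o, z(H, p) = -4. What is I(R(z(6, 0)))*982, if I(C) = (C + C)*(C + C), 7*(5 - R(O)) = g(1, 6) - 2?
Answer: 7954200/49 ≈ 1.6233e+5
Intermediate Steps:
g(o, G) = -8*o (g(o, G) = -4*4*o/2 = -8*o)
R(O) = 45/7 (R(O) = 5 - (-8*1 - 2)/7 = 5 - (-8 - 2)/7 = 5 - 1/7*(-10) = 5 + 10/7 = 45/7)
I(C) = 4*C**2 (I(C) = (2*C)*(2*C) = 4*C**2)
I(R(z(6, 0)))*982 = (4*(45/7)**2)*982 = (4*(2025/49))*982 = (8100/49)*982 = 7954200/49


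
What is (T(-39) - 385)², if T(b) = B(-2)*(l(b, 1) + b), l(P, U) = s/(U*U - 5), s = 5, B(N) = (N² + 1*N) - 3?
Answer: 1901641/16 ≈ 1.1885e+5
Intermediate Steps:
B(N) = -3 + N + N² (B(N) = (N² + N) - 3 = (N + N²) - 3 = -3 + N + N²)
l(P, U) = 5/(-5 + U²) (l(P, U) = 5/(U*U - 5) = 5/(U² - 5) = 5/(-5 + U²))
T(b) = 5/4 - b (T(b) = (-3 - 2 + (-2)²)*(5/(-5 + 1²) + b) = (-3 - 2 + 4)*(5/(-5 + 1) + b) = -(5/(-4) + b) = -(5*(-¼) + b) = -(-5/4 + b) = 5/4 - b)
(T(-39) - 385)² = ((5/4 - 1*(-39)) - 385)² = ((5/4 + 39) - 385)² = (161/4 - 385)² = (-1379/4)² = 1901641/16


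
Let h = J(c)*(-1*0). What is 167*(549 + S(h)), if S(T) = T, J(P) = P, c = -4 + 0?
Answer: 91683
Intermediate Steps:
c = -4
h = 0 (h = -(-4)*0 = -4*0 = 0)
167*(549 + S(h)) = 167*(549 + 0) = 167*549 = 91683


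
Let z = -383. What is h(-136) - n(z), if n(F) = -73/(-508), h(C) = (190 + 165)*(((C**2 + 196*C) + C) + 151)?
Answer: -1468869373/508 ≈ -2.8915e+6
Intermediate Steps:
h(C) = 53605 + 355*C**2 + 69935*C (h(C) = 355*((C**2 + 197*C) + 151) = 355*(151 + C**2 + 197*C) = 53605 + 355*C**2 + 69935*C)
n(F) = 73/508 (n(F) = -73*(-1/508) = 73/508)
h(-136) - n(z) = (53605 + 355*(-136)**2 + 69935*(-136)) - 1*73/508 = (53605 + 355*18496 - 9511160) - 73/508 = (53605 + 6566080 - 9511160) - 73/508 = -2891475 - 73/508 = -1468869373/508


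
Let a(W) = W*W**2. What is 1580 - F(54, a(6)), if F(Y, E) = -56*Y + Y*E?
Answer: -7060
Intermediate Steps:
a(W) = W**3
F(Y, E) = -56*Y + E*Y
1580 - F(54, a(6)) = 1580 - 54*(-56 + 6**3) = 1580 - 54*(-56 + 216) = 1580 - 54*160 = 1580 - 1*8640 = 1580 - 8640 = -7060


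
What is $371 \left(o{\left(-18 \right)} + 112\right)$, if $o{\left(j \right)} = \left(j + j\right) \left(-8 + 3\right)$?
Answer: $108332$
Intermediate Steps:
$o{\left(j \right)} = - 10 j$ ($o{\left(j \right)} = 2 j \left(-5\right) = - 10 j$)
$371 \left(o{\left(-18 \right)} + 112\right) = 371 \left(\left(-10\right) \left(-18\right) + 112\right) = 371 \left(180 + 112\right) = 371 \cdot 292 = 108332$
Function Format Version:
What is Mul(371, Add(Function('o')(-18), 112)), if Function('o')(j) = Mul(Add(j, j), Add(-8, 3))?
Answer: 108332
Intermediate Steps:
Function('o')(j) = Mul(-10, j) (Function('o')(j) = Mul(Mul(2, j), -5) = Mul(-10, j))
Mul(371, Add(Function('o')(-18), 112)) = Mul(371, Add(Mul(-10, -18), 112)) = Mul(371, Add(180, 112)) = Mul(371, 292) = 108332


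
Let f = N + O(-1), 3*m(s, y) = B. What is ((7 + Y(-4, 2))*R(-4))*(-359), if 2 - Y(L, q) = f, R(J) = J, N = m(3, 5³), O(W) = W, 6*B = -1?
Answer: 129958/9 ≈ 14440.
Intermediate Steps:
B = -⅙ (B = (⅙)*(-1) = -⅙ ≈ -0.16667)
m(s, y) = -1/18 (m(s, y) = (⅓)*(-⅙) = -1/18)
N = -1/18 ≈ -0.055556
f = -19/18 (f = -1/18 - 1 = -19/18 ≈ -1.0556)
Y(L, q) = 55/18 (Y(L, q) = 2 - 1*(-19/18) = 2 + 19/18 = 55/18)
((7 + Y(-4, 2))*R(-4))*(-359) = ((7 + 55/18)*(-4))*(-359) = ((181/18)*(-4))*(-359) = -362/9*(-359) = 129958/9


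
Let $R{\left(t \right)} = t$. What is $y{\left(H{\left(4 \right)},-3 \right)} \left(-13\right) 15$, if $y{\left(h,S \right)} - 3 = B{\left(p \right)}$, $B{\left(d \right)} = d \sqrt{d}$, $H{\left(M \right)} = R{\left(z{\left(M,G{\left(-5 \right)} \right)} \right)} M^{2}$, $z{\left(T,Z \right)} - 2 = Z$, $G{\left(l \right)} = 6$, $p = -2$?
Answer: $-585 + 390 i \sqrt{2} \approx -585.0 + 551.54 i$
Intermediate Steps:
$z{\left(T,Z \right)} = 2 + Z$
$H{\left(M \right)} = 8 M^{2}$ ($H{\left(M \right)} = \left(2 + 6\right) M^{2} = 8 M^{2}$)
$B{\left(d \right)} = d^{\frac{3}{2}}$
$y{\left(h,S \right)} = 3 - 2 i \sqrt{2}$ ($y{\left(h,S \right)} = 3 + \left(-2\right)^{\frac{3}{2}} = 3 - 2 i \sqrt{2}$)
$y{\left(H{\left(4 \right)},-3 \right)} \left(-13\right) 15 = \left(3 - 2 i \sqrt{2}\right) \left(-13\right) 15 = \left(-39 + 26 i \sqrt{2}\right) 15 = -585 + 390 i \sqrt{2}$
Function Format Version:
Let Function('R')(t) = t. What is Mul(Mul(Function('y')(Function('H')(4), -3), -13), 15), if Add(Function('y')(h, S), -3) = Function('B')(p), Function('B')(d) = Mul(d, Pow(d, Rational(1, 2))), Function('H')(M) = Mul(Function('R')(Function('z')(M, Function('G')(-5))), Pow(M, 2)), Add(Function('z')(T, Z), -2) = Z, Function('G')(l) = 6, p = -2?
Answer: Add(-585, Mul(390, I, Pow(2, Rational(1, 2)))) ≈ Add(-585.00, Mul(551.54, I))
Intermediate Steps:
Function('z')(T, Z) = Add(2, Z)
Function('H')(M) = Mul(8, Pow(M, 2)) (Function('H')(M) = Mul(Add(2, 6), Pow(M, 2)) = Mul(8, Pow(M, 2)))
Function('B')(d) = Pow(d, Rational(3, 2))
Function('y')(h, S) = Add(3, Mul(-2, I, Pow(2, Rational(1, 2)))) (Function('y')(h, S) = Add(3, Pow(-2, Rational(3, 2))) = Add(3, Mul(-2, I, Pow(2, Rational(1, 2)))))
Mul(Mul(Function('y')(Function('H')(4), -3), -13), 15) = Mul(Mul(Add(3, Mul(-2, I, Pow(2, Rational(1, 2)))), -13), 15) = Mul(Add(-39, Mul(26, I, Pow(2, Rational(1, 2)))), 15) = Add(-585, Mul(390, I, Pow(2, Rational(1, 2))))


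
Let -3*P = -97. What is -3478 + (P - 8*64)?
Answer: -11873/3 ≈ -3957.7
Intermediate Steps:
P = 97/3 (P = -⅓*(-97) = 97/3 ≈ 32.333)
-3478 + (P - 8*64) = -3478 + (97/3 - 8*64) = -3478 + (97/3 - 512) = -3478 - 1439/3 = -11873/3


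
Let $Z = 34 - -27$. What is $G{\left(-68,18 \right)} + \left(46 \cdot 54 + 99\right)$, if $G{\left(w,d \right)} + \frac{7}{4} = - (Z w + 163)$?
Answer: $\frac{26265}{4} \approx 6566.3$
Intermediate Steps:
$Z = 61$ ($Z = 34 + 27 = 61$)
$G{\left(w,d \right)} = - \frac{659}{4} - 61 w$ ($G{\left(w,d \right)} = - \frac{7}{4} - \left(61 w + 163\right) = - \frac{7}{4} - \left(163 + 61 w\right) = - \frac{659}{4} - 61 w$)
$G{\left(-68,18 \right)} + \left(46 \cdot 54 + 99\right) = \left(- \frac{659}{4} - -4148\right) + \left(46 \cdot 54 + 99\right) = \left(- \frac{659}{4} + 4148\right) + \left(2484 + 99\right) = \frac{15933}{4} + 2583 = \frac{26265}{4}$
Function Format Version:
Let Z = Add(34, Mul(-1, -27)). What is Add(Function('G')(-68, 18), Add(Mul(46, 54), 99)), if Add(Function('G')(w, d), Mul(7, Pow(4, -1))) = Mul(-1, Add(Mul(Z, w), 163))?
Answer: Rational(26265, 4) ≈ 6566.3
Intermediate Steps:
Z = 61 (Z = Add(34, 27) = 61)
Function('G')(w, d) = Add(Rational(-659, 4), Mul(-61, w)) (Function('G')(w, d) = Add(Rational(-7, 4), Mul(-1, Add(Mul(61, w), 163))) = Add(Rational(-7, 4), Mul(-1, Add(163, Mul(61, w)))) = Add(Rational(-7, 4), Add(-163, Mul(-61, w))) = Add(Rational(-659, 4), Mul(-61, w)))
Add(Function('G')(-68, 18), Add(Mul(46, 54), 99)) = Add(Add(Rational(-659, 4), Mul(-61, -68)), Add(Mul(46, 54), 99)) = Add(Add(Rational(-659, 4), 4148), Add(2484, 99)) = Add(Rational(15933, 4), 2583) = Rational(26265, 4)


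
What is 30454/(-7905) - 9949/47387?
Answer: -1521770543/374594235 ≈ -4.0625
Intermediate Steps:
30454/(-7905) - 9949/47387 = 30454*(-1/7905) - 9949*1/47387 = -30454/7905 - 9949/47387 = -1521770543/374594235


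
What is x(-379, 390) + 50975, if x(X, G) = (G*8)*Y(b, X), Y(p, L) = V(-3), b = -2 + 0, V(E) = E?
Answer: 41615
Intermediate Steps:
b = -2
Y(p, L) = -3
x(X, G) = -24*G (x(X, G) = (G*8)*(-3) = (8*G)*(-3) = -24*G)
x(-379, 390) + 50975 = -24*390 + 50975 = -9360 + 50975 = 41615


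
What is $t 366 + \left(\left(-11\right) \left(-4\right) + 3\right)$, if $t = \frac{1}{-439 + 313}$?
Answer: $\frac{926}{21} \approx 44.095$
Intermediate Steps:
$t = - \frac{1}{126}$ ($t = \frac{1}{-126} = - \frac{1}{126} \approx -0.0079365$)
$t 366 + \left(\left(-11\right) \left(-4\right) + 3\right) = \left(- \frac{1}{126}\right) 366 + \left(\left(-11\right) \left(-4\right) + 3\right) = - \frac{61}{21} + \left(44 + 3\right) = - \frac{61}{21} + 47 = \frac{926}{21}$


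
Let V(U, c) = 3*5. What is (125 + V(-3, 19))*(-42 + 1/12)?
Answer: -17605/3 ≈ -5868.3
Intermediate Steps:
V(U, c) = 15
(125 + V(-3, 19))*(-42 + 1/12) = (125 + 15)*(-42 + 1/12) = 140*(-42 + 1/12) = 140*(-503/12) = -17605/3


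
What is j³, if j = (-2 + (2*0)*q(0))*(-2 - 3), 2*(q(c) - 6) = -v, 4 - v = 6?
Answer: 1000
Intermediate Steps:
v = -2 (v = 4 - 1*6 = 4 - 6 = -2)
q(c) = 7 (q(c) = 6 + (-1*(-2))/2 = 6 + (½)*2 = 6 + 1 = 7)
j = 10 (j = (-2 + (2*0)*7)*(-2 - 3) = (-2 + 0*7)*(-5) = (-2 + 0)*(-5) = -2*(-5) = 10)
j³ = 10³ = 1000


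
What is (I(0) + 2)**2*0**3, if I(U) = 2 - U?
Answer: 0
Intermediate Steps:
(I(0) + 2)**2*0**3 = ((2 - 1*0) + 2)**2*0**3 = ((2 + 0) + 2)**2*0 = (2 + 2)**2*0 = 4**2*0 = 16*0 = 0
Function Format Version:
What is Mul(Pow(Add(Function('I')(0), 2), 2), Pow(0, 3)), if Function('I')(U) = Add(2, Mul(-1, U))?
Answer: 0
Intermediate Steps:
Mul(Pow(Add(Function('I')(0), 2), 2), Pow(0, 3)) = Mul(Pow(Add(Add(2, Mul(-1, 0)), 2), 2), Pow(0, 3)) = Mul(Pow(Add(Add(2, 0), 2), 2), 0) = Mul(Pow(Add(2, 2), 2), 0) = Mul(Pow(4, 2), 0) = Mul(16, 0) = 0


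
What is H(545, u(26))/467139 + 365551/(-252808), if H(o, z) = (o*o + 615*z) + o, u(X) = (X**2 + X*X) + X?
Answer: 39570714577/39365492104 ≈ 1.0052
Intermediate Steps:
u(X) = X + 2*X**2 (u(X) = (X**2 + X**2) + X = 2*X**2 + X = X + 2*X**2)
H(o, z) = o + o**2 + 615*z (H(o, z) = (o**2 + 615*z) + o = o + o**2 + 615*z)
H(545, u(26))/467139 + 365551/(-252808) = (545 + 545**2 + 615*(26*(1 + 2*26)))/467139 + 365551/(-252808) = (545 + 297025 + 615*(26*(1 + 52)))*(1/467139) + 365551*(-1/252808) = (545 + 297025 + 615*(26*53))*(1/467139) - 365551/252808 = (545 + 297025 + 615*1378)*(1/467139) - 365551/252808 = (545 + 297025 + 847470)*(1/467139) - 365551/252808 = 1145040*(1/467139) - 365551/252808 = 381680/155713 - 365551/252808 = 39570714577/39365492104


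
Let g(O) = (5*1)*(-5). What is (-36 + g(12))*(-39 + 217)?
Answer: -10858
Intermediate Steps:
g(O) = -25 (g(O) = 5*(-5) = -25)
(-36 + g(12))*(-39 + 217) = (-36 - 25)*(-39 + 217) = -61*178 = -10858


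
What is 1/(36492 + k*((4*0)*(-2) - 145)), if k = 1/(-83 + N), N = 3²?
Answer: 74/2700553 ≈ 2.7402e-5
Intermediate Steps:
N = 9
k = -1/74 (k = 1/(-83 + 9) = 1/(-74) = -1/74 ≈ -0.013514)
1/(36492 + k*((4*0)*(-2) - 145)) = 1/(36492 - ((4*0)*(-2) - 145)/74) = 1/(36492 - (0*(-2) - 145)/74) = 1/(36492 - (0 - 145)/74) = 1/(36492 - 1/74*(-145)) = 1/(36492 + 145/74) = 1/(2700553/74) = 74/2700553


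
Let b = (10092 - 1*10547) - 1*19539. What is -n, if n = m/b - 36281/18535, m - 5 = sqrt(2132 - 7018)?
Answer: 725494989/370588790 + I*sqrt(4886)/19994 ≈ 1.9577 + 0.003496*I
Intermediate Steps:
b = -19994 (b = (10092 - 10547) - 19539 = -455 - 19539 = -19994)
m = 5 + I*sqrt(4886) (m = 5 + sqrt(2132 - 7018) = 5 + sqrt(-4886) = 5 + I*sqrt(4886) ≈ 5.0 + 69.9*I)
n = -725494989/370588790 - I*sqrt(4886)/19994 (n = (5 + I*sqrt(4886))/(-19994) - 36281/18535 = (5 + I*sqrt(4886))*(-1/19994) - 36281*1/18535 = (-5/19994 - I*sqrt(4886)/19994) - 36281/18535 = -725494989/370588790 - I*sqrt(4886)/19994 ≈ -1.9577 - 0.003496*I)
-n = -(-725494989/370588790 - I*sqrt(4886)/19994) = 725494989/370588790 + I*sqrt(4886)/19994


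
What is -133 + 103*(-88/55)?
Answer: -1489/5 ≈ -297.80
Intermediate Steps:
-133 + 103*(-88/55) = -133 + 103*(-88*1/55) = -133 + 103*(-8/5) = -133 - 824/5 = -1489/5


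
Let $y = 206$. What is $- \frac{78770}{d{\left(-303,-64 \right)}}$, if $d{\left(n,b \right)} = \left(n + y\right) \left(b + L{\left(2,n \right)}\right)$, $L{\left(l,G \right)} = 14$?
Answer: $- \frac{7877}{485} \approx -16.241$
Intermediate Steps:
$d{\left(n,b \right)} = \left(14 + b\right) \left(206 + n\right)$ ($d{\left(n,b \right)} = \left(n + 206\right) \left(b + 14\right) = \left(206 + n\right) \left(14 + b\right) = \left(14 + b\right) \left(206 + n\right)$)
$- \frac{78770}{d{\left(-303,-64 \right)}} = - \frac{78770}{2884 + 14 \left(-303\right) + 206 \left(-64\right) - -19392} = - \frac{78770}{2884 - 4242 - 13184 + 19392} = - \frac{78770}{4850} = \left(-78770\right) \frac{1}{4850} = - \frac{7877}{485}$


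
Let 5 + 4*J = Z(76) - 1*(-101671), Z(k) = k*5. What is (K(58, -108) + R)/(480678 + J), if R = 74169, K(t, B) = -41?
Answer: 148256/1012379 ≈ 0.14644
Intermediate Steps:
Z(k) = 5*k
J = 51023/2 (J = -5/4 + (5*76 - 1*(-101671))/4 = -5/4 + (380 + 101671)/4 = -5/4 + (¼)*102051 = -5/4 + 102051/4 = 51023/2 ≈ 25512.)
(K(58, -108) + R)/(480678 + J) = (-41 + 74169)/(480678 + 51023/2) = 74128/(1012379/2) = 74128*(2/1012379) = 148256/1012379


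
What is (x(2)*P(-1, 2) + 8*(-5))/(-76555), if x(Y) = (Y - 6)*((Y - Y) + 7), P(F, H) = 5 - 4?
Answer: 68/76555 ≈ 0.00088825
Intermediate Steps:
P(F, H) = 1
x(Y) = -42 + 7*Y (x(Y) = (-6 + Y)*(0 + 7) = (-6 + Y)*7 = -42 + 7*Y)
(x(2)*P(-1, 2) + 8*(-5))/(-76555) = ((-42 + 7*2)*1 + 8*(-5))/(-76555) = ((-42 + 14)*1 - 40)*(-1/76555) = (-28*1 - 40)*(-1/76555) = (-28 - 40)*(-1/76555) = -68*(-1/76555) = 68/76555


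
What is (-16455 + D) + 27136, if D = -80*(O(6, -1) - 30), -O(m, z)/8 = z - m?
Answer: 8601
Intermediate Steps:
O(m, z) = -8*z + 8*m (O(m, z) = -8*(z - m) = -8*z + 8*m)
D = -2080 (D = -80*((-8*(-1) + 8*6) - 30) = -80*((8 + 48) - 30) = -80*(56 - 30) = -80*26 = -2080)
(-16455 + D) + 27136 = (-16455 - 2080) + 27136 = -18535 + 27136 = 8601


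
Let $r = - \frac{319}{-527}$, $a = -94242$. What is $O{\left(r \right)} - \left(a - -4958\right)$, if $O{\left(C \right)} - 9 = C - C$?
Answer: $89293$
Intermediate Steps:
$r = \frac{319}{527}$ ($r = \left(-319\right) \left(- \frac{1}{527}\right) = \frac{319}{527} \approx 0.60531$)
$O{\left(C \right)} = 9$ ($O{\left(C \right)} = 9 + \left(C - C\right) = 9 + 0 = 9$)
$O{\left(r \right)} - \left(a - -4958\right) = 9 - \left(-94242 - -4958\right) = 9 - \left(-94242 + 4958\right) = 9 - -89284 = 9 + 89284 = 89293$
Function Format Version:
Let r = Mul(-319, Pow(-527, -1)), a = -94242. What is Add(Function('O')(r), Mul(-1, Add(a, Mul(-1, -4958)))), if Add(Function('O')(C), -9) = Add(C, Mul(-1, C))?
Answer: 89293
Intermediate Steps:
r = Rational(319, 527) (r = Mul(-319, Rational(-1, 527)) = Rational(319, 527) ≈ 0.60531)
Function('O')(C) = 9 (Function('O')(C) = Add(9, Add(C, Mul(-1, C))) = Add(9, 0) = 9)
Add(Function('O')(r), Mul(-1, Add(a, Mul(-1, -4958)))) = Add(9, Mul(-1, Add(-94242, Mul(-1, -4958)))) = Add(9, Mul(-1, Add(-94242, 4958))) = Add(9, Mul(-1, -89284)) = Add(9, 89284) = 89293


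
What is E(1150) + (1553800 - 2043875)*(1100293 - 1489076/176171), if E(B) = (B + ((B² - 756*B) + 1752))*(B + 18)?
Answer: -94901439594903569/176171 ≈ -5.3869e+11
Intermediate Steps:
E(B) = (18 + B)*(1752 + B² - 755*B) (E(B) = (B + (1752 + B² - 756*B))*(18 + B) = (1752 + B² - 755*B)*(18 + B) = (18 + B)*(1752 + B² - 755*B))
E(1150) + (1553800 - 2043875)*(1100293 - 1489076/176171) = (31536 + 1150³ - 11838*1150 - 737*1150²) + (1553800 - 2043875)*(1100293 - 1489076/176171) = (31536 + 1520875000 - 13613700 - 737*1322500) - 490075*(1100293 - 1489076*1/176171) = (31536 + 1520875000 - 13613700 - 974682500) - 490075*(1100293 - 1489076/176171) = 532610336 - 490075*193838229027/176171 = 532610336 - 94995270090407025/176171 = -94901439594903569/176171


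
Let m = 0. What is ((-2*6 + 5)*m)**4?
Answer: 0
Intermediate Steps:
((-2*6 + 5)*m)**4 = ((-2*6 + 5)*0)**4 = ((-12 + 5)*0)**4 = (-7*0)**4 = 0**4 = 0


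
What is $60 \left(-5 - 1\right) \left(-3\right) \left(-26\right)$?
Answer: $-28080$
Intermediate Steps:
$60 \left(-5 - 1\right) \left(-3\right) \left(-26\right) = 60 \left(\left(-6\right) \left(-3\right)\right) \left(-26\right) = 60 \cdot 18 \left(-26\right) = 1080 \left(-26\right) = -28080$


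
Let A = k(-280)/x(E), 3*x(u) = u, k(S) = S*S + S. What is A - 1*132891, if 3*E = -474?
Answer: -10615569/79 ≈ -1.3437e+5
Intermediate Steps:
k(S) = S + S**2 (k(S) = S**2 + S = S + S**2)
E = -158 (E = (1/3)*(-474) = -158)
x(u) = u/3
A = -117180/79 (A = (-280*(1 - 280))/(((1/3)*(-158))) = (-280*(-279))/(-158/3) = 78120*(-3/158) = -117180/79 ≈ -1483.3)
A - 1*132891 = -117180/79 - 1*132891 = -117180/79 - 132891 = -10615569/79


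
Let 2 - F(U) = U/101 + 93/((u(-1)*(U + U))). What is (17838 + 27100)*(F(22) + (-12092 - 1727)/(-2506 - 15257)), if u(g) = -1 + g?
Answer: 12830631498919/78938772 ≈ 1.6254e+5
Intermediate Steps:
F(U) = 2 - U/101 + 93/(4*U) (F(U) = 2 - (U/101 + 93/(((-1 - 1)*(U + U)))) = 2 - (U*(1/101) + 93/((-4*U))) = 2 - (U/101 + 93/((-4*U))) = 2 - (U/101 + 93*(-1/(4*U))) = 2 - (U/101 - 93/(4*U)) = 2 - (-93/(4*U) + U/101) = 2 + (-U/101 + 93/(4*U)) = 2 - U/101 + 93/(4*U))
(17838 + 27100)*(F(22) + (-12092 - 1727)/(-2506 - 15257)) = (17838 + 27100)*((2 - 1/101*22 + (93/4)/22) + (-12092 - 1727)/(-2506 - 15257)) = 44938*((2 - 22/101 + (93/4)*(1/22)) - 13819/(-17763)) = 44938*((2 - 22/101 + 93/88) - 13819*(-1/17763)) = 44938*(25233/8888 + 13819/17763) = 44938*(571037051/157877544) = 12830631498919/78938772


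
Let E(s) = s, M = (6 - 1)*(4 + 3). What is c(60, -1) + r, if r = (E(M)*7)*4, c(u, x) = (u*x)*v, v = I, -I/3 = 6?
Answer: 2060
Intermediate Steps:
M = 35 (M = 5*7 = 35)
I = -18 (I = -3*6 = -18)
v = -18
c(u, x) = -18*u*x (c(u, x) = (u*x)*(-18) = -18*u*x)
r = 980 (r = (35*7)*4 = 245*4 = 980)
c(60, -1) + r = -18*60*(-1) + 980 = 1080 + 980 = 2060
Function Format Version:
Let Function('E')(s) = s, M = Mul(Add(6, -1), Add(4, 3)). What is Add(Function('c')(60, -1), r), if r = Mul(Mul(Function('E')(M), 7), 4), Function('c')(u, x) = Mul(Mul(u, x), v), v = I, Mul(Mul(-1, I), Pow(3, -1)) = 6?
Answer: 2060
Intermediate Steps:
M = 35 (M = Mul(5, 7) = 35)
I = -18 (I = Mul(-3, 6) = -18)
v = -18
Function('c')(u, x) = Mul(-18, u, x) (Function('c')(u, x) = Mul(Mul(u, x), -18) = Mul(-18, u, x))
r = 980 (r = Mul(Mul(35, 7), 4) = Mul(245, 4) = 980)
Add(Function('c')(60, -1), r) = Add(Mul(-18, 60, -1), 980) = Add(1080, 980) = 2060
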